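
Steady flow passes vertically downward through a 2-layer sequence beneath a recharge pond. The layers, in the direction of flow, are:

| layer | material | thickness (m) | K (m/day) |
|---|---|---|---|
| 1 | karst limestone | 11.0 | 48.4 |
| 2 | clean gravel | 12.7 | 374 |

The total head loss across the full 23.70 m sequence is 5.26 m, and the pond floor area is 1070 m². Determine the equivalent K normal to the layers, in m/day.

Flow is perpendicular to layering, so the layers act in series and the equivalent K is the thickness-weighted harmonic mean.
Total thickness L = 11.0 + 12.7 = 23.70 m.
Σ(b_i/K_i) = 11.0/48.4 + 12.7/374 = 0.2612 d.
K_eq = L / Σ(b_i/K_i) = 23.70 / 0.2612 = 90.72 m/day.

90.7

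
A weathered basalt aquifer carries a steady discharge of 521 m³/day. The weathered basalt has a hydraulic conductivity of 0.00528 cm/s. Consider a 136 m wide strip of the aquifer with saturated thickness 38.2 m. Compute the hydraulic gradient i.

0.0220

Convert K: 0.00528 cm/s × 864 = 4.562 m/day.
Cross-sectional area A = 136 × 38.2 = 5195 m².
From Q = K·A·i, i = Q / (K·A) = 521 / (4.562 × 5195) = 0.02198.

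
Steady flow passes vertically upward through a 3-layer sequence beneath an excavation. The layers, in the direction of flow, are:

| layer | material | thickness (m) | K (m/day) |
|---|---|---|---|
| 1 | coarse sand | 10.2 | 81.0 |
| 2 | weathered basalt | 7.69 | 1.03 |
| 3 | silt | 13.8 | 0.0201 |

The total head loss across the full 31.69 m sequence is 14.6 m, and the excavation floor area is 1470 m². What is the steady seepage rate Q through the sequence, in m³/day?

Flow is perpendicular to layering, so the layers act in series and the equivalent K is the thickness-weighted harmonic mean.
Total thickness L = 10.2 + 7.69 + 13.8 = 31.69 m.
Σ(b_i/K_i) = 10.2/81.0 + 7.69/1.03 + 13.8/0.0201 = 694.2 d.
K_eq = L / Σ(b_i/K_i) = 31.69 / 694.2 = 0.04565 m/day.
Q = K_eq · A · (Δh/L) = 0.04565 × 1470 × (14.6/31.69) = 30.92 m³/day.

30.9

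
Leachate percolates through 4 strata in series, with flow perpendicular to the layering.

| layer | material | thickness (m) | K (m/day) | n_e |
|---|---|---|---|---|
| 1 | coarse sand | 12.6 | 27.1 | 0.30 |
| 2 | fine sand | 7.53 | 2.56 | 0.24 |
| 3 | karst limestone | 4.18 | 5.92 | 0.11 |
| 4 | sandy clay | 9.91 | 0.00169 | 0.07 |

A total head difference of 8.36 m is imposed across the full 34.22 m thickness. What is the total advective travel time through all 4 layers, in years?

13.0

With flow normal to the layers, continuity requires the same specific discharge q through every layer.
Σ(b_i/K_i) = 12.6/27.1 + 7.53/2.56 + 4.18/5.92 + 9.91/0.00169 = 5868 d.
q = Δh / Σ(b_i/K_i) = 8.36 / 5868 = 0.001425 m/day.
In each layer the seepage velocity is v_i = q/n_i, so the layer transit time is t_i = b_i·n_i / q:
  layer 1 (coarse sand): t_1 = 12.6 × 0.30 / 0.001425 = 2653 d
  layer 2 (fine sand): t_2 = 7.53 × 0.24 / 0.001425 = 1269 d
  layer 3 (karst limestone): t_3 = 4.18 × 0.11 / 0.001425 = 322.7 d
  layer 4 (sandy clay): t_4 = 9.91 × 0.07 / 0.001425 = 486.9 d
Total t = Σ t_i = 4731 days = 12.95 years.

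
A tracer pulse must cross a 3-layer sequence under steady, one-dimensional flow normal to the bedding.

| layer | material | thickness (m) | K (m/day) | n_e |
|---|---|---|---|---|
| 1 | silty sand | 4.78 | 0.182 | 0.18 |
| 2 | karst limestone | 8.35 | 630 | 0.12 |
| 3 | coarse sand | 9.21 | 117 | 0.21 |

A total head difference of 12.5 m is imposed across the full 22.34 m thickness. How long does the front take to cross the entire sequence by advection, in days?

With flow normal to the layers, continuity requires the same specific discharge q through every layer.
Σ(b_i/K_i) = 4.78/0.182 + 8.35/630 + 9.21/117 = 26.36 d.
q = Δh / Σ(b_i/K_i) = 12.5 / 26.36 = 0.4743 m/day.
In each layer the seepage velocity is v_i = q/n_i, so the layer transit time is t_i = b_i·n_i / q:
  layer 1 (silty sand): t_1 = 4.78 × 0.18 / 0.4743 = 1.814 d
  layer 2 (karst limestone): t_2 = 8.35 × 0.12 / 0.4743 = 2.113 d
  layer 3 (coarse sand): t_3 = 9.21 × 0.21 / 0.4743 = 4.078 d
Total t = Σ t_i = 8.005 days.

8.00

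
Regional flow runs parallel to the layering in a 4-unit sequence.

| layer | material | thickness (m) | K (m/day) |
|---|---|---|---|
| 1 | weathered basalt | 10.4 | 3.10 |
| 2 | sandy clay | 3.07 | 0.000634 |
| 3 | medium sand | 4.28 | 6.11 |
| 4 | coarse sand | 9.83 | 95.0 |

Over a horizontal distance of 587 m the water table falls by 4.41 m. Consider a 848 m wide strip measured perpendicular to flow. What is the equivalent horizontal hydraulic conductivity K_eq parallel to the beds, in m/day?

36.0

Flow is parallel to layering, so each bed carries its own Darcy discharge and the transmissivities add.
Σ(K_i·b_i) = 3.10×10.4 + 0.000634×3.07 + 6.11×4.28 + 95.0×9.83 = 992.2 m²/day.
Total thickness b = 27.58 m, so K_eq = Σ(K_i·b_i)/b = 35.98 m/day.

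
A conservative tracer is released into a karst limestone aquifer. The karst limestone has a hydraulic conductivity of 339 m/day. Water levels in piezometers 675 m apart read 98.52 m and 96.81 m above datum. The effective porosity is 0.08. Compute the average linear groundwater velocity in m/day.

Hydraulic gradient i = (98.52 − 96.81) / 675 = 1.71 / 675 = 0.002533.
Darcy flux q = K · i = 339.0 × 0.002533 = 0.8588 m/day.
Seepage velocity v = q / n_e = 0.8588 / 0.08 = 10.73 m/day.

10.7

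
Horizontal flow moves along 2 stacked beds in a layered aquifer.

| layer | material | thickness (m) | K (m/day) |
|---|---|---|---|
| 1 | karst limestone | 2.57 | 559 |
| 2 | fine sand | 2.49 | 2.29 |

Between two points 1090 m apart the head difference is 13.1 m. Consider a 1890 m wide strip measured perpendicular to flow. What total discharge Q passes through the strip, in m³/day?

32800

Flow is parallel to layering, so each bed carries its own Darcy discharge and the transmissivities add.
Σ(K_i·b_i) = 559×2.57 + 2.29×2.49 = 1442 m²/day.
Hydraulic gradient i = Δh / L = 13.1 / 1090 = 0.01202.
Q = Σ(K_i·b_i) · W · i = 1442 × 1890 × 0.01202 = 32762 m³/day.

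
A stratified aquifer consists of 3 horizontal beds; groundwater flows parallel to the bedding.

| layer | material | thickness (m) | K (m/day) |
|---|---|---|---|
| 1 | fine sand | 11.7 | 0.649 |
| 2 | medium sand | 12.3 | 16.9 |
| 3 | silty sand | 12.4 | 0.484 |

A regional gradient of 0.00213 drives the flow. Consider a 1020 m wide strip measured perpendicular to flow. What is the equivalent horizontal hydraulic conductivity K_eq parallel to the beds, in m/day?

6.08

Flow is parallel to layering, so each bed carries its own Darcy discharge and the transmissivities add.
Σ(K_i·b_i) = 0.649×11.7 + 16.9×12.3 + 0.484×12.4 = 221.5 m²/day.
Total thickness b = 36.40 m, so K_eq = Σ(K_i·b_i)/b = 6.084 m/day.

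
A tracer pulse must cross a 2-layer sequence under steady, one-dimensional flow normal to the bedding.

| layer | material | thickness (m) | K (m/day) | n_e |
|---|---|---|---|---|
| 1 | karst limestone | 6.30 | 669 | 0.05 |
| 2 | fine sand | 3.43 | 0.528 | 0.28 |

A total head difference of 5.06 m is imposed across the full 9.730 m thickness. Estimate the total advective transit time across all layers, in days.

1.64

With flow normal to the layers, continuity requires the same specific discharge q through every layer.
Σ(b_i/K_i) = 6.30/669 + 3.43/0.528 = 6.506 d.
q = Δh / Σ(b_i/K_i) = 5.06 / 6.506 = 0.7778 m/day.
In each layer the seepage velocity is v_i = q/n_i, so the layer transit time is t_i = b_i·n_i / q:
  layer 1 (karst limestone): t_1 = 6.30 × 0.05 / 0.7778 = 0.4050 d
  layer 2 (fine sand): t_2 = 3.43 × 0.28 / 0.7778 = 1.235 d
Total t = Σ t_i = 1.640 days.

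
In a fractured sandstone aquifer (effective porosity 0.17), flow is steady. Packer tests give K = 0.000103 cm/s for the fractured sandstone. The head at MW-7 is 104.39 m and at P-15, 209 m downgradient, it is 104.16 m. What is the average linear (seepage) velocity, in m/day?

Convert K: 0.000103 cm/s × 864 = 0.08899 m/day.
Hydraulic gradient i = (104.39 − 104.16) / 209 = 0.23 / 209 = 0.001100.
Darcy flux q = K · i = 0.08899 × 0.001100 = 9.793e-05 m/day.
Seepage velocity v = q / n_e = 9.793e-05 / 0.17 = 0.0005761 m/day.

0.000576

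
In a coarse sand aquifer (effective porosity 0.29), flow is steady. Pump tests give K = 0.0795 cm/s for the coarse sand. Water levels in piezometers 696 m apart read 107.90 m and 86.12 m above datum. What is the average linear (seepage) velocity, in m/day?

7.41

Convert K: 0.0795 cm/s × 864 = 68.69 m/day.
Hydraulic gradient i = (107.90 − 86.12) / 696 = 21.78 / 696 = 0.03129.
Darcy flux q = K · i = 68.69 × 0.03129 = 2.149 m/day.
Seepage velocity v = q / n_e = 2.149 / 0.29 = 7.412 m/day.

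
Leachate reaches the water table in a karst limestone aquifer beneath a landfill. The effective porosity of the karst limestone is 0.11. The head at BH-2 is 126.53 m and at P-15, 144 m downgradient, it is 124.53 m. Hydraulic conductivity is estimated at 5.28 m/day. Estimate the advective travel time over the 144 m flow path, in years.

0.591

Hydraulic gradient i = (126.53 − 124.53) / 144 = 2 / 144 = 0.01389.
Darcy flux q = K · i = 5.280 × 0.01389 = 0.07333 m/day.
Seepage velocity v = q / n_e = 0.07333 / 0.11 = 0.6667 m/day.
Travel time t = L / v = 144 / 0.6667 = 216.0 days = 0.5914 years.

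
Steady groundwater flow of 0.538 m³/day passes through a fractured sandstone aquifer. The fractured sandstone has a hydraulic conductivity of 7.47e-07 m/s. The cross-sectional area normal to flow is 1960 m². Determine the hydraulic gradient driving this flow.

0.00425

Convert K: 7.47e-07 m/s × 86400 = 0.06454 m/day.
From Q = K·A·i, i = Q / (K·A) = 0.538 / (0.06454 × 1960) = 0.004253.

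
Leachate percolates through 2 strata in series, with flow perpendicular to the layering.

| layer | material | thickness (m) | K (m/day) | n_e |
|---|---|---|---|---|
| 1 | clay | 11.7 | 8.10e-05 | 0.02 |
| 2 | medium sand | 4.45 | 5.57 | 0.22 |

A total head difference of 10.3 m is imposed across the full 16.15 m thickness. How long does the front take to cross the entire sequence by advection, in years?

With flow normal to the layers, continuity requires the same specific discharge q through every layer.
Σ(b_i/K_i) = 11.7/8.10e-05 + 4.45/5.57 = 1.444e+05 d.
q = Δh / Σ(b_i/K_i) = 10.3 / 1.444e+05 = 7.131e-05 m/day.
In each layer the seepage velocity is v_i = q/n_i, so the layer transit time is t_i = b_i·n_i / q:
  layer 1 (clay): t_1 = 11.7 × 0.02 / 7.131e-05 = 3282 d
  layer 2 (medium sand): t_2 = 4.45 × 0.22 / 7.131e-05 = 13729 d
Total t = Σ t_i = 17011 days = 46.57 years.

46.6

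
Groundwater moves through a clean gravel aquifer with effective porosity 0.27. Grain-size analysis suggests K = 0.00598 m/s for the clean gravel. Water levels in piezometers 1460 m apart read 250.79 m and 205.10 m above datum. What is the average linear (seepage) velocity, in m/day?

59.9

Convert K: 0.00598 m/s × 86400 = 516.7 m/day.
Hydraulic gradient i = (250.79 − 205.10) / 1460 = 45.69 / 1460 = 0.03129.
Darcy flux q = K · i = 516.7 × 0.03129 = 16.17 m/day.
Seepage velocity v = q / n_e = 16.17 / 0.27 = 59.89 m/day.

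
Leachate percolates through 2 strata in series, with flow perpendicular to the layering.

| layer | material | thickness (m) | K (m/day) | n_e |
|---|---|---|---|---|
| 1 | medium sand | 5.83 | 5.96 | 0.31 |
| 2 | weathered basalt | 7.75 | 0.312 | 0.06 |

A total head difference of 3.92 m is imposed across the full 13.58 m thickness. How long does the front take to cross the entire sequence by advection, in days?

With flow normal to the layers, continuity requires the same specific discharge q through every layer.
Σ(b_i/K_i) = 5.83/5.96 + 7.75/0.312 = 25.82 d.
q = Δh / Σ(b_i/K_i) = 3.92 / 25.82 = 0.1518 m/day.
In each layer the seepage velocity is v_i = q/n_i, so the layer transit time is t_i = b_i·n_i / q:
  layer 1 (medium sand): t_1 = 5.83 × 0.31 / 0.1518 = 11.90 d
  layer 2 (weathered basalt): t_2 = 7.75 × 0.06 / 0.1518 = 3.063 d
Total t = Σ t_i = 14.97 days.

15.0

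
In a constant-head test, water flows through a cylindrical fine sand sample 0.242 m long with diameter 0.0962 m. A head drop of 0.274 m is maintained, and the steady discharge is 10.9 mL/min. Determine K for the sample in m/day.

Cross-sectional area A = π·(d/2)² = π × (0.0962/2)² = 0.007268 m².
Convert discharge: 10.9 mL/min = 1.817e-07 m³/s.
Darcy's law rearranged: K = Q·L / (A·Δh) = 1.817e-07 × 0.242 / (0.007268 × 0.274) = 2.207e-05 m/s = 1.907 m/day.

1.91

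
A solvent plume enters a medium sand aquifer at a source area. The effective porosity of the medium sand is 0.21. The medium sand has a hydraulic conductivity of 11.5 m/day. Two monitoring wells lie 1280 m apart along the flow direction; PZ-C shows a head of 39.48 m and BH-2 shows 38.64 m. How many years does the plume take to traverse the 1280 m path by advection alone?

Hydraulic gradient i = (39.48 − 38.64) / 1280 = 0.84 / 1280 = 0.0006562.
Darcy flux q = K · i = 11.50 × 0.0006562 = 0.007547 m/day.
Seepage velocity v = q / n_e = 0.007547 / 0.21 = 0.03594 m/day.
Travel time t = L / v = 1280 / 0.03594 = 35617 days = 97.52 years.

97.5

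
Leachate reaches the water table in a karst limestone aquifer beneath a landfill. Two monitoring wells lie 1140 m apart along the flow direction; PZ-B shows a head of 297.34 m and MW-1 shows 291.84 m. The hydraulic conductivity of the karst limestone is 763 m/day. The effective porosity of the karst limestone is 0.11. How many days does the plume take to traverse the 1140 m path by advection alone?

34.1

Hydraulic gradient i = (297.34 − 291.84) / 1140 = 5.5 / 1140 = 0.004825.
Darcy flux q = K · i = 763.0 × 0.004825 = 3.681 m/day.
Seepage velocity v = q / n_e = 3.681 / 0.11 = 33.46 m/day.
Travel time t = L / v = 1140 / 33.46 = 34.07 days.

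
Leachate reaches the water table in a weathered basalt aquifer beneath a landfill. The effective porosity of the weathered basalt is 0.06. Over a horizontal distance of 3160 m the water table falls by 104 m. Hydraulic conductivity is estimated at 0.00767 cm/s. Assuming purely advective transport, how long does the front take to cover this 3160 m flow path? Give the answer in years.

2.38

Convert K: 0.00767 cm/s × 864 = 6.627 m/day.
Hydraulic gradient i = Δh / L = 104 / 3160 = 0.03291.
Darcy flux q = K · i = 6.627 × 0.03291 = 0.2181 m/day.
Seepage velocity v = q / n_e = 0.2181 / 0.06 = 3.635 m/day.
Travel time t = L / v = 3160 / 3.635 = 869.3 days = 2.380 years.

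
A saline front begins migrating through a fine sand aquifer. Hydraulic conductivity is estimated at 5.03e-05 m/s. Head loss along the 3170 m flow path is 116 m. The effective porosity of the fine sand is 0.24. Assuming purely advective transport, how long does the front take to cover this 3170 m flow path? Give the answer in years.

Convert K: 5.03e-05 m/s × 86400 = 4.346 m/day.
Hydraulic gradient i = Δh / L = 116 / 3170 = 0.03659.
Darcy flux q = K · i = 4.346 × 0.03659 = 0.1590 m/day.
Seepage velocity v = q / n_e = 0.1590 / 0.24 = 0.6626 m/day.
Travel time t = L / v = 3170 / 0.6626 = 4784 days = 13.10 years.

13.1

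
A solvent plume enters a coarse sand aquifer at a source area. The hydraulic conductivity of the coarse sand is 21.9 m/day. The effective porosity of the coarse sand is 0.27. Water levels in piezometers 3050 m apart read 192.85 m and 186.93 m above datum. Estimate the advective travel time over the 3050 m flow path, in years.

53.0

Hydraulic gradient i = (192.85 − 186.93) / 3050 = 5.92 / 3050 = 0.001941.
Darcy flux q = K · i = 21.90 × 0.001941 = 0.04251 m/day.
Seepage velocity v = q / n_e = 0.04251 / 0.27 = 0.1574 m/day.
Travel time t = L / v = 3050 / 0.1574 = 19373 days = 53.04 years.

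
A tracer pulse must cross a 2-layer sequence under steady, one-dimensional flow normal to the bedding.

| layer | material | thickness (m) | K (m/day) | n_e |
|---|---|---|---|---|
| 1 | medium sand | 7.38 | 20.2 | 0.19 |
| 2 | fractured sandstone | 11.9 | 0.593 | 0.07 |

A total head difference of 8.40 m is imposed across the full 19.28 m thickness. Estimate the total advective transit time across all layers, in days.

5.44

With flow normal to the layers, continuity requires the same specific discharge q through every layer.
Σ(b_i/K_i) = 7.38/20.2 + 11.9/0.593 = 20.43 d.
q = Δh / Σ(b_i/K_i) = 8.40 / 20.43 = 0.4111 m/day.
In each layer the seepage velocity is v_i = q/n_i, so the layer transit time is t_i = b_i·n_i / q:
  layer 1 (medium sand): t_1 = 7.38 × 0.19 / 0.4111 = 3.411 d
  layer 2 (fractured sandstone): t_2 = 11.9 × 0.07 / 0.4111 = 2.026 d
Total t = Σ t_i = 5.437 days.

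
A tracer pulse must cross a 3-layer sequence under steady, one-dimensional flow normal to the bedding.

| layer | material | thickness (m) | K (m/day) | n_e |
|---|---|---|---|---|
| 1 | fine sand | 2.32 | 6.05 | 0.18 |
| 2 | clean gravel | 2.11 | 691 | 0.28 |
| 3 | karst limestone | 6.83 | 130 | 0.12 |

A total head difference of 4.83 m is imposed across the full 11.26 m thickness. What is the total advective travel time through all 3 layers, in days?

0.166

With flow normal to the layers, continuity requires the same specific discharge q through every layer.
Σ(b_i/K_i) = 2.32/6.05 + 2.11/691 + 6.83/130 = 0.4391 d.
q = Δh / Σ(b_i/K_i) = 4.83 / 0.4391 = 11.00 m/day.
In each layer the seepage velocity is v_i = q/n_i, so the layer transit time is t_i = b_i·n_i / q:
  layer 1 (fine sand): t_1 = 2.32 × 0.18 / 11.00 = 0.03796 d
  layer 2 (clean gravel): t_2 = 2.11 × 0.28 / 11.00 = 0.05371 d
  layer 3 (karst limestone): t_3 = 6.83 × 0.12 / 11.00 = 0.07450 d
Total t = Σ t_i = 0.1662 days.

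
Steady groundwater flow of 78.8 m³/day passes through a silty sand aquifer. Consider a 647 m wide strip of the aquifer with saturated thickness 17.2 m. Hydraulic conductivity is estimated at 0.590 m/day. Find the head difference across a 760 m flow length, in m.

9.12

Cross-sectional area A = 647 × 17.2 = 11128 m².
From Q = K·A·i, i = Q / (K·A) = 78.8 / (0.5900 × 11128) = 0.01200.
Head loss Δh = i · L = 0.01200 × 760 = 9.121 m.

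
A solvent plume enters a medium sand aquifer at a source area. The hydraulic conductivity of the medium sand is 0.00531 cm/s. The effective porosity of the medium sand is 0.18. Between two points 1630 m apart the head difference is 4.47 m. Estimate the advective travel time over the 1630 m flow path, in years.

63.8

Convert K: 0.00531 cm/s × 864 = 4.588 m/day.
Hydraulic gradient i = Δh / L = 4.47 / 1630 = 0.002742.
Darcy flux q = K · i = 4.588 × 0.002742 = 0.01258 m/day.
Seepage velocity v = q / n_e = 0.01258 / 0.18 = 0.06990 m/day.
Travel time t = L / v = 1630 / 0.06990 = 23320 days = 63.85 years.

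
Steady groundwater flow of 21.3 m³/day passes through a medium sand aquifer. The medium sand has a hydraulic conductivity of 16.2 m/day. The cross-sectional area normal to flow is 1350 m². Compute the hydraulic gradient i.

From Q = K·A·i, i = Q / (K·A) = 21.3 / (16.20 × 1350) = 0.0009739.

0.000974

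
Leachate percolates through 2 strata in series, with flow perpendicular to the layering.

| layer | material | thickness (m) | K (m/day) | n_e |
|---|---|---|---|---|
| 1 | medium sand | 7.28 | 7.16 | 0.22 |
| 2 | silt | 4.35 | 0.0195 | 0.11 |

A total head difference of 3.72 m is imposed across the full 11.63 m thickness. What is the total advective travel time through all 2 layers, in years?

With flow normal to the layers, continuity requires the same specific discharge q through every layer.
Σ(b_i/K_i) = 7.28/7.16 + 4.35/0.0195 = 224.1 d.
q = Δh / Σ(b_i/K_i) = 3.72 / 224.1 = 0.01660 m/day.
In each layer the seepage velocity is v_i = q/n_i, so the layer transit time is t_i = b_i·n_i / q:
  layer 1 (medium sand): t_1 = 7.28 × 0.22 / 0.01660 = 96.48 d
  layer 2 (silt): t_2 = 4.35 × 0.11 / 0.01660 = 28.82 d
Total t = Σ t_i = 125.3 days = 0.3431 years.

0.343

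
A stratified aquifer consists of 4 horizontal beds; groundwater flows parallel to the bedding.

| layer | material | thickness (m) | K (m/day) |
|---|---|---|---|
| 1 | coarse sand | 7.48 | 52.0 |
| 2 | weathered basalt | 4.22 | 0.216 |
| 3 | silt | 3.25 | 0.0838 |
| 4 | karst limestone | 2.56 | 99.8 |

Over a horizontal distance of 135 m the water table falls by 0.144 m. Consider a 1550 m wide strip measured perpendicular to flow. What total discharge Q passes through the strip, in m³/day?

Flow is parallel to layering, so each bed carries its own Darcy discharge and the transmissivities add.
Σ(K_i·b_i) = 52.0×7.48 + 0.216×4.22 + 0.0838×3.25 + 99.8×2.56 = 645.6 m²/day.
Hydraulic gradient i = Δh / L = 0.144 / 135 = 0.001067.
Q = Σ(K_i·b_i) · W · i = 645.6 × 1550 × 0.001067 = 1067 m³/day.

1070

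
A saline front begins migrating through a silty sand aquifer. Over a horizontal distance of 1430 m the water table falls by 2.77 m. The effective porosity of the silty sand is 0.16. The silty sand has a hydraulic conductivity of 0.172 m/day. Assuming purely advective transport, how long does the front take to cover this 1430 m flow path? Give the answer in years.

1880

Hydraulic gradient i = Δh / L = 2.77 / 1430 = 0.001937.
Darcy flux q = K · i = 0.1720 × 0.001937 = 0.0003332 m/day.
Seepage velocity v = q / n_e = 0.0003332 / 0.16 = 0.002082 m/day.
Travel time t = L / v = 1430 / 0.002082 = 6.867e+05 days = 1880 years.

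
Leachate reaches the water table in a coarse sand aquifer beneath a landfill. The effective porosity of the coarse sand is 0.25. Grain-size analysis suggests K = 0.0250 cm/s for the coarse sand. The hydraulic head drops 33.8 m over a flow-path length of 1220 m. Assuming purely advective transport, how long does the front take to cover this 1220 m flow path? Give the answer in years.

1.40

Convert K: 0.0250 cm/s × 864 = 21.60 m/day.
Hydraulic gradient i = Δh / L = 33.8 / 1220 = 0.02770.
Darcy flux q = K · i = 21.60 × 0.02770 = 0.5984 m/day.
Seepage velocity v = q / n_e = 0.5984 / 0.25 = 2.394 m/day.
Travel time t = L / v = 1220 / 2.394 = 509.7 days = 1.395 years.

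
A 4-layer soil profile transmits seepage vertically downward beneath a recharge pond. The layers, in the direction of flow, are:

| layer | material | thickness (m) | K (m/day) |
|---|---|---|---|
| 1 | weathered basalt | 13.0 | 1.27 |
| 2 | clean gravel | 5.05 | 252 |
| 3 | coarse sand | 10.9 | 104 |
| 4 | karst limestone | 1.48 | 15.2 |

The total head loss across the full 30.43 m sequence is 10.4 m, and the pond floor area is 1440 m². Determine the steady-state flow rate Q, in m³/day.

1430

Flow is perpendicular to layering, so the layers act in series and the equivalent K is the thickness-weighted harmonic mean.
Total thickness L = 13.0 + 5.05 + 10.9 + 1.48 = 30.43 m.
Σ(b_i/K_i) = 13.0/1.27 + 5.05/252 + 10.9/104 + 1.48/15.2 = 10.46 d.
K_eq = L / Σ(b_i/K_i) = 30.43 / 10.46 = 2.910 m/day.
Q = K_eq · A · (Δh/L) = 2.910 × 1440 × (10.4/30.43) = 1432 m³/day.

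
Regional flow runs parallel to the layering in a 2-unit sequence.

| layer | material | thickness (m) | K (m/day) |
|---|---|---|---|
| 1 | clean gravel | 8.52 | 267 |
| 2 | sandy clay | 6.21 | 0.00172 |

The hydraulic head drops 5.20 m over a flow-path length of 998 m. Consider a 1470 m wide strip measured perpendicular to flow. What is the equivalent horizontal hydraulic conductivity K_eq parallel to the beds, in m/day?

Flow is parallel to layering, so each bed carries its own Darcy discharge and the transmissivities add.
Σ(K_i·b_i) = 267×8.52 + 0.00172×6.21 = 2275 m²/day.
Total thickness b = 14.73 m, so K_eq = Σ(K_i·b_i)/b = 154.4 m/day.

154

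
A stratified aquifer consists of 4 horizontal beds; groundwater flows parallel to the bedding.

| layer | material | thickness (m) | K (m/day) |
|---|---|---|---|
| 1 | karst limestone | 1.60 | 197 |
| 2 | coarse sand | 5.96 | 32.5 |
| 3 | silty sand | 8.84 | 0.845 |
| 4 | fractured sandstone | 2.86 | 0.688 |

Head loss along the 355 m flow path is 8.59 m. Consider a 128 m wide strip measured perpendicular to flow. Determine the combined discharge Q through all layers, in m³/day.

1610

Flow is parallel to layering, so each bed carries its own Darcy discharge and the transmissivities add.
Σ(K_i·b_i) = 197×1.60 + 32.5×5.96 + 0.845×8.84 + 0.688×2.86 = 518.3 m²/day.
Hydraulic gradient i = Δh / L = 8.59 / 355 = 0.02420.
Q = Σ(K_i·b_i) · W · i = 518.3 × 128 × 0.02420 = 1605 m³/day.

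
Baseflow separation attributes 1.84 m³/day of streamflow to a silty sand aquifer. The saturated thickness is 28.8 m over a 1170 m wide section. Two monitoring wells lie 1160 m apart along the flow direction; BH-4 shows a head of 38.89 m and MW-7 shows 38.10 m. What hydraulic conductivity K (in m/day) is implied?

Cross-sectional area A = 1170 × 28.8 = 33696 m².
Hydraulic gradient i = (38.89 − 38.10) / 1160 = 0.79 / 1160 = 0.0006810.
From Q = K·A·i, K = Q / (A·i) = 1.84 / (33696 × 0.0006810) = 0.08018 m/day.

0.0802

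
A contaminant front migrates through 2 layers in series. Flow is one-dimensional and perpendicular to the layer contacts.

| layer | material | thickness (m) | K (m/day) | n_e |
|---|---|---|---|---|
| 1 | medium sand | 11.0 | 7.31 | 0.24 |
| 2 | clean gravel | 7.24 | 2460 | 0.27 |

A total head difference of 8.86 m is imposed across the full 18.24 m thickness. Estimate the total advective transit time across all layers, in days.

0.782

With flow normal to the layers, continuity requires the same specific discharge q through every layer.
Σ(b_i/K_i) = 11.0/7.31 + 7.24/2460 = 1.508 d.
q = Δh / Σ(b_i/K_i) = 8.86 / 1.508 = 5.876 m/day.
In each layer the seepage velocity is v_i = q/n_i, so the layer transit time is t_i = b_i·n_i / q:
  layer 1 (medium sand): t_1 = 11.0 × 0.24 / 5.876 = 0.4493 d
  layer 2 (clean gravel): t_2 = 7.24 × 0.27 / 5.876 = 0.3327 d
Total t = Σ t_i = 0.7819 days.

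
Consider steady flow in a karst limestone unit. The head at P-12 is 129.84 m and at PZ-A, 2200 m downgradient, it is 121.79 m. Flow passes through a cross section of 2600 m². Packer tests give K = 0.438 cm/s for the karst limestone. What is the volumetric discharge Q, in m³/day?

Convert K: 0.438 cm/s × 864 = 378.4 m/day.
Hydraulic gradient i = (129.84 − 121.79) / 2200 = 8.05 / 2200 = 0.003659.
Darcy's law: Q = K · A · i = 378.4 × 2600 × 0.003659 = 3600 m³/day.

3600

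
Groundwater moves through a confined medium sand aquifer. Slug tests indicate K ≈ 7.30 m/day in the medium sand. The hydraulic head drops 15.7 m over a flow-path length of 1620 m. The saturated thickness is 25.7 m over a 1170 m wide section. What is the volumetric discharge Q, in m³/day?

2130

Cross-sectional area A = 1170 × 25.7 = 30069 m².
Hydraulic gradient i = Δh / L = 15.7 / 1620 = 0.009691.
Darcy's law: Q = K · A · i = 7.300 × 30069 × 0.009691 = 2127 m³/day.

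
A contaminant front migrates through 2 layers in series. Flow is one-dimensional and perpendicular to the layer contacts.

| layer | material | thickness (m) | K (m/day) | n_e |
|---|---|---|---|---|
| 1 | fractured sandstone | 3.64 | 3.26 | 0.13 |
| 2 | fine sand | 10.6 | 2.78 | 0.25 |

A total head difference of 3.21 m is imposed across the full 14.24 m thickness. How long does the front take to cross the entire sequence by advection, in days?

With flow normal to the layers, continuity requires the same specific discharge q through every layer.
Σ(b_i/K_i) = 3.64/3.26 + 10.6/2.78 = 4.930 d.
q = Δh / Σ(b_i/K_i) = 3.21 / 4.930 = 0.6512 m/day.
In each layer the seepage velocity is v_i = q/n_i, so the layer transit time is t_i = b_i·n_i / q:
  layer 1 (fractured sandstone): t_1 = 3.64 × 0.13 / 0.6512 = 0.7267 d
  layer 2 (fine sand): t_2 = 10.6 × 0.25 / 0.6512 = 4.070 d
Total t = Σ t_i = 4.796 days.

4.80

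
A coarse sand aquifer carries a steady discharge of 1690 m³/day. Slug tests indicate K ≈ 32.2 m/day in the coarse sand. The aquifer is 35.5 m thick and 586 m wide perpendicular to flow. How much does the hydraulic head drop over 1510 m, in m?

Cross-sectional area A = 586 × 35.5 = 20803 m².
From Q = K·A·i, i = Q / (K·A) = 1690 / (32.20 × 20803) = 0.002523.
Head loss Δh = i · L = 0.002523 × 1510 = 3.810 m.

3.81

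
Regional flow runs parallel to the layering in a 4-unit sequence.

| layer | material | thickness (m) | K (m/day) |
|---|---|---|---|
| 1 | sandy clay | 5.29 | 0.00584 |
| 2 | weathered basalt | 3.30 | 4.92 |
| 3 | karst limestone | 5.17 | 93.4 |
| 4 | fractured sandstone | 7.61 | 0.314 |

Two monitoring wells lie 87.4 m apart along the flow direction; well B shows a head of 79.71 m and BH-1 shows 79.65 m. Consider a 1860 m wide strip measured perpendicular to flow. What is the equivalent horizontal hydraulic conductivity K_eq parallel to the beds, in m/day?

Flow is parallel to layering, so each bed carries its own Darcy discharge and the transmissivities add.
Σ(K_i·b_i) = 0.00584×5.29 + 4.92×3.30 + 93.4×5.17 + 0.314×7.61 = 501.5 m²/day.
Total thickness b = 21.37 m, so K_eq = Σ(K_i·b_i)/b = 23.47 m/day.

23.5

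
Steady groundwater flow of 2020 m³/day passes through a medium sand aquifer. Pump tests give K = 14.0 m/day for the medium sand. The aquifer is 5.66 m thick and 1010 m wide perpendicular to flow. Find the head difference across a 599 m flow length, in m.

Cross-sectional area A = 1010 × 5.66 = 5717 m².
From Q = K·A·i, i = Q / (K·A) = 2020 / (14.00 × 5717) = 0.02524.
Head loss Δh = i · L = 0.02524 × 599 = 15.12 m.

15.1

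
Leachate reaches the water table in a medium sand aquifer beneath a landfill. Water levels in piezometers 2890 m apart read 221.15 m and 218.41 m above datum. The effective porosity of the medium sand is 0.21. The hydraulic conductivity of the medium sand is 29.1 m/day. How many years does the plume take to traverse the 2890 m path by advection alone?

60.2

Hydraulic gradient i = (221.15 − 218.41) / 2890 = 2.74 / 2890 = 0.0009481.
Darcy flux q = K · i = 29.10 × 0.0009481 = 0.02759 m/day.
Seepage velocity v = q / n_e = 0.02759 / 0.21 = 0.1314 m/day.
Travel time t = L / v = 2890 / 0.1314 = 21997 days = 60.23 years.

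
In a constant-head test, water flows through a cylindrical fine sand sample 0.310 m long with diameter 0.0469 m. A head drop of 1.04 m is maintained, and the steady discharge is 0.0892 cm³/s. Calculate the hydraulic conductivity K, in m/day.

1.33

Cross-sectional area A = π·(d/2)² = π × (0.0469/2)² = 0.001728 m².
Convert discharge: 0.0892 cm³/s = 8.920e-08 m³/s.
Darcy's law rearranged: K = Q·L / (A·Δh) = 8.920e-08 × 0.310 / (0.001728 × 1.04) = 1.539e-05 m/s = 1.330 m/day.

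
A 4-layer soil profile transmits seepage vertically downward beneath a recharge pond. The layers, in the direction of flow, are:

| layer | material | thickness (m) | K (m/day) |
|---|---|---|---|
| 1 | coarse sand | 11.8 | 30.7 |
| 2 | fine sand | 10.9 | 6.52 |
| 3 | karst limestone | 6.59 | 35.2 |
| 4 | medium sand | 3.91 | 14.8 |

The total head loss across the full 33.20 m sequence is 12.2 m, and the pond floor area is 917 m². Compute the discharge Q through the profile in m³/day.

4460

Flow is perpendicular to layering, so the layers act in series and the equivalent K is the thickness-weighted harmonic mean.
Total thickness L = 11.8 + 10.9 + 6.59 + 3.91 = 33.20 m.
Σ(b_i/K_i) = 11.8/30.7 + 10.9/6.52 + 6.59/35.2 + 3.91/14.8 = 2.508 d.
K_eq = L / Σ(b_i/K_i) = 33.20 / 2.508 = 13.24 m/day.
Q = K_eq · A · (Δh/L) = 13.24 × 917 × (12.2/33.20) = 4461 m³/day.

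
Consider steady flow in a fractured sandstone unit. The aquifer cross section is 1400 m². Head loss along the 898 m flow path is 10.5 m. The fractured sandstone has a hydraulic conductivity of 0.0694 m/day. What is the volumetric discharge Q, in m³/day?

1.14

Hydraulic gradient i = Δh / L = 10.5 / 898 = 0.01169.
Darcy's law: Q = K · A · i = 0.06940 × 1400 × 0.01169 = 1.136 m³/day.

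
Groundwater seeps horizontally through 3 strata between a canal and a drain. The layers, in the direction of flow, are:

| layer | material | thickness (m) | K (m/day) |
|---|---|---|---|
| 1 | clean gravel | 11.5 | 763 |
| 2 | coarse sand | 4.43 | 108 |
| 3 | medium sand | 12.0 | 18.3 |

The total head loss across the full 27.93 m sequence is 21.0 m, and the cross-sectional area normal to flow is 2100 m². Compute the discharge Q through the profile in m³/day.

62000

Flow is perpendicular to layering, so the layers act in series and the equivalent K is the thickness-weighted harmonic mean.
Total thickness L = 11.5 + 4.43 + 12.0 = 27.93 m.
Σ(b_i/K_i) = 11.5/763 + 4.43/108 + 12.0/18.3 = 0.7118 d.
K_eq = L / Σ(b_i/K_i) = 27.93 / 0.7118 = 39.24 m/day.
Q = K_eq · A · (Δh/L) = 39.24 × 2100 × (21.0/27.93) = 61953 m³/day.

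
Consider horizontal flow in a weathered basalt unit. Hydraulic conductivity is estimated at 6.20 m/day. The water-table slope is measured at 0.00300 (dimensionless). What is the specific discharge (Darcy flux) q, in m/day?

Hydraulic gradient i = 0.00300.
Specific discharge q = K · i = 6.200 × 0.003000 = 0.01860 m/day.

0.0186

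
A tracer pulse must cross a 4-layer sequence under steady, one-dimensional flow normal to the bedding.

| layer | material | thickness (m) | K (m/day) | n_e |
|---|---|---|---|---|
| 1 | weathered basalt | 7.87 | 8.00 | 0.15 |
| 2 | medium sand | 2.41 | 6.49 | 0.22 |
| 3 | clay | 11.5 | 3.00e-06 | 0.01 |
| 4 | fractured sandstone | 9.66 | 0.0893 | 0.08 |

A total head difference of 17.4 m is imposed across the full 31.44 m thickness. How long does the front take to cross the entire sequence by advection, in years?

1570

With flow normal to the layers, continuity requires the same specific discharge q through every layer.
Σ(b_i/K_i) = 7.87/8.00 + 2.41/6.49 + 11.5/3.00e-06 + 9.66/0.0893 = 3.833e+06 d.
q = Δh / Σ(b_i/K_i) = 17.4 / 3.833e+06 = 4.539e-06 m/day.
In each layer the seepage velocity is v_i = q/n_i, so the layer transit time is t_i = b_i·n_i / q:
  layer 1 (weathered basalt): t_1 = 7.87 × 0.15 / 4.539e-06 = 2.601e+05 d
  layer 2 (medium sand): t_2 = 2.41 × 0.22 / 4.539e-06 = 1.168e+05 d
  layer 3 (clay): t_3 = 11.5 × 0.01 / 4.539e-06 = 25336 d
  layer 4 (fractured sandstone): t_4 = 9.66 × 0.08 / 4.539e-06 = 1.703e+05 d
Total t = Σ t_i = 5.725e+05 days = 1567 years.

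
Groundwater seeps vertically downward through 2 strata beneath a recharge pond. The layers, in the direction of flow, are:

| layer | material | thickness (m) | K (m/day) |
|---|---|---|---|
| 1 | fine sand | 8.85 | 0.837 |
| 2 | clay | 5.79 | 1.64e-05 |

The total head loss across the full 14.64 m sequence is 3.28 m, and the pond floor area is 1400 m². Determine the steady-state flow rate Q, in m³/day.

Flow is perpendicular to layering, so the layers act in series and the equivalent K is the thickness-weighted harmonic mean.
Total thickness L = 8.85 + 5.79 = 14.64 m.
Σ(b_i/K_i) = 8.85/0.837 + 5.79/1.64e-05 = 3.531e+05 d.
K_eq = L / Σ(b_i/K_i) = 14.64 / 3.531e+05 = 4.147e-05 m/day.
Q = K_eq · A · (Δh/L) = 4.147e-05 × 1400 × (3.28/14.64) = 0.01301 m³/day.

0.0130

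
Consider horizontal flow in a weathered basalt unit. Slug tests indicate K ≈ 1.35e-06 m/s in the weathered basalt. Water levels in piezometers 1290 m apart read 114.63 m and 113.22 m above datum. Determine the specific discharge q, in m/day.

Convert K: 1.35e-06 m/s × 86400 = 0.1166 m/day.
Hydraulic gradient i = (114.63 − 113.22) / 1290 = 1.41 / 1290 = 0.001093.
Specific discharge q = K · i = 0.1166 × 0.001093 = 0.0001275 m/day.

0.000127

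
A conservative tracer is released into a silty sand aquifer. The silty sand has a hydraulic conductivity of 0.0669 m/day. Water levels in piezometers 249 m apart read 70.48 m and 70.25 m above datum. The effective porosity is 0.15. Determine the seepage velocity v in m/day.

Hydraulic gradient i = (70.48 − 70.25) / 249 = 0.23 / 249 = 0.0009237.
Darcy flux q = K · i = 0.06690 × 0.0009237 = 6.180e-05 m/day.
Seepage velocity v = q / n_e = 6.180e-05 / 0.15 = 0.0004120 m/day.

0.000412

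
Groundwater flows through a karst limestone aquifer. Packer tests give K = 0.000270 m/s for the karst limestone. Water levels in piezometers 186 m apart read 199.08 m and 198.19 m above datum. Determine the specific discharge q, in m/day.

Convert K: 0.000270 m/s × 86400 = 23.33 m/day.
Hydraulic gradient i = (199.08 − 198.19) / 186 = 0.89 / 186 = 0.004785.
Specific discharge q = K · i = 23.33 × 0.004785 = 0.1116 m/day.

0.112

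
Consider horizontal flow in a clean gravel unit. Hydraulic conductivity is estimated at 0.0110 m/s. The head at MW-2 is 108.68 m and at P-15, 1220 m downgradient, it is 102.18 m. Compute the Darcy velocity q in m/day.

5.06

Convert K: 0.0110 m/s × 86400 = 950.4 m/day.
Hydraulic gradient i = (108.68 − 102.18) / 1220 = 6.5 / 1220 = 0.005328.
Specific discharge q = K · i = 950.4 × 0.005328 = 5.064 m/day.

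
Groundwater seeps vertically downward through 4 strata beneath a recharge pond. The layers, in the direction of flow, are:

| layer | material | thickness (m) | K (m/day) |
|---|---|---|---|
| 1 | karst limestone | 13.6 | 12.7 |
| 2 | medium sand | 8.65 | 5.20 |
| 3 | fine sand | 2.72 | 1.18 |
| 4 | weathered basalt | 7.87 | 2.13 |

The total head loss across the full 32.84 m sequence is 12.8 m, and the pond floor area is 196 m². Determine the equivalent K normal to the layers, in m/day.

3.76

Flow is perpendicular to layering, so the layers act in series and the equivalent K is the thickness-weighted harmonic mean.
Total thickness L = 13.6 + 8.65 + 2.72 + 7.87 = 32.84 m.
Σ(b_i/K_i) = 13.6/12.7 + 8.65/5.20 + 2.72/1.18 + 7.87/2.13 = 8.734 d.
K_eq = L / Σ(b_i/K_i) = 32.84 / 8.734 = 3.760 m/day.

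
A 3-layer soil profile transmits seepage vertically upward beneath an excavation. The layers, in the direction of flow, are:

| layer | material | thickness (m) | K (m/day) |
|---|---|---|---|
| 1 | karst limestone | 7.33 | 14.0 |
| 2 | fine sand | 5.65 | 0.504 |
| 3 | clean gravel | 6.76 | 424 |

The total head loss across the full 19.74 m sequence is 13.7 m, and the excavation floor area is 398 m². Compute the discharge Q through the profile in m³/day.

Flow is perpendicular to layering, so the layers act in series and the equivalent K is the thickness-weighted harmonic mean.
Total thickness L = 7.33 + 5.65 + 6.76 = 19.74 m.
Σ(b_i/K_i) = 7.33/14.0 + 5.65/0.504 + 6.76/424 = 11.75 d.
K_eq = L / Σ(b_i/K_i) = 19.74 / 11.75 = 1.680 m/day.
Q = K_eq · A · (Δh/L) = 1.680 × 398 × (13.7/19.74) = 464.1 m³/day.

464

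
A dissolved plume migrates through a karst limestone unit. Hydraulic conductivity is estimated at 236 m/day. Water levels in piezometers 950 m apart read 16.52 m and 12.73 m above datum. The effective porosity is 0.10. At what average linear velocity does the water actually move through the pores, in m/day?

Hydraulic gradient i = (16.52 − 12.73) / 950 = 3.79 / 950 = 0.003989.
Darcy flux q = K · i = 236.0 × 0.003989 = 0.9415 m/day.
Seepage velocity v = q / n_e = 0.9415 / 0.10 = 9.415 m/day.

9.42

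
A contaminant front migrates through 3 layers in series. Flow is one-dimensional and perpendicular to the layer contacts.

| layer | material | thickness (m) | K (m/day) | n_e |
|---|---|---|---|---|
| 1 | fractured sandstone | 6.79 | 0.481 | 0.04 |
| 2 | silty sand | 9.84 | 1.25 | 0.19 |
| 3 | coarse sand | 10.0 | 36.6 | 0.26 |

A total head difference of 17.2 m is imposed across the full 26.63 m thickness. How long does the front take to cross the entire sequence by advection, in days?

With flow normal to the layers, continuity requires the same specific discharge q through every layer.
Σ(b_i/K_i) = 6.79/0.481 + 9.84/1.25 + 10.0/36.6 = 22.26 d.
q = Δh / Σ(b_i/K_i) = 17.2 / 22.26 = 0.7726 m/day.
In each layer the seepage velocity is v_i = q/n_i, so the layer transit time is t_i = b_i·n_i / q:
  layer 1 (fractured sandstone): t_1 = 6.79 × 0.04 / 0.7726 = 0.3515 d
  layer 2 (silty sand): t_2 = 9.84 × 0.19 / 0.7726 = 2.420 d
  layer 3 (coarse sand): t_3 = 10.0 × 0.26 / 0.7726 = 3.365 d
Total t = Σ t_i = 6.136 days.

6.14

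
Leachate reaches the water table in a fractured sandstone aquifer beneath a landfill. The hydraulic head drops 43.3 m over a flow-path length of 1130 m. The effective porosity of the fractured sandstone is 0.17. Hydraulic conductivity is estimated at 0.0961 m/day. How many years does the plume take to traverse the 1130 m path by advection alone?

143

Hydraulic gradient i = Δh / L = 43.3 / 1130 = 0.03832.
Darcy flux q = K · i = 0.09610 × 0.03832 = 0.003682 m/day.
Seepage velocity v = q / n_e = 0.003682 / 0.17 = 0.02166 m/day.
Travel time t = L / v = 1130 / 0.02166 = 52167 days = 142.8 years.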